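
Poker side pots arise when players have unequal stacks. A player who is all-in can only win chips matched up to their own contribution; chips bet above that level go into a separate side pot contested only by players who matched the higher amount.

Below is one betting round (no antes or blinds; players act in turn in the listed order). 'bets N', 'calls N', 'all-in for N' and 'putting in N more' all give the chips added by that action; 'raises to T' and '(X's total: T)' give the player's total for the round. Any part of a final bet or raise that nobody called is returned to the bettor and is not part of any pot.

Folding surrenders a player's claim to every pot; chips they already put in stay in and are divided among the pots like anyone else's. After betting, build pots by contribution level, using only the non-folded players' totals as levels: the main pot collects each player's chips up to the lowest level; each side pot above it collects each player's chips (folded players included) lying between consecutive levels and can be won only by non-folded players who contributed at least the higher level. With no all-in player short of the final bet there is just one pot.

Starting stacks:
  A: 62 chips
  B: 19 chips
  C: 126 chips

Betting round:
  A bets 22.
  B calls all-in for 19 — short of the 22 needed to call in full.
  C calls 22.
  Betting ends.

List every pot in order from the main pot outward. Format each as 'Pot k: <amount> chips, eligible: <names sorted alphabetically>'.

Pot 1: 57 chips, eligible: A, B, C
Pot 2: 6 chips, eligible: A, C

Derivation:
Contributions: A=22, B=19, C=22
Pot levels (distinct totals of non-folded players): 19, 22
Layer 1-19: 19 each from A, B, C = 19*3 = 57 chips; eligible A, B, C
Layer 20-22: 3 each from A, C = 3*2 = 6 chips; eligible A, C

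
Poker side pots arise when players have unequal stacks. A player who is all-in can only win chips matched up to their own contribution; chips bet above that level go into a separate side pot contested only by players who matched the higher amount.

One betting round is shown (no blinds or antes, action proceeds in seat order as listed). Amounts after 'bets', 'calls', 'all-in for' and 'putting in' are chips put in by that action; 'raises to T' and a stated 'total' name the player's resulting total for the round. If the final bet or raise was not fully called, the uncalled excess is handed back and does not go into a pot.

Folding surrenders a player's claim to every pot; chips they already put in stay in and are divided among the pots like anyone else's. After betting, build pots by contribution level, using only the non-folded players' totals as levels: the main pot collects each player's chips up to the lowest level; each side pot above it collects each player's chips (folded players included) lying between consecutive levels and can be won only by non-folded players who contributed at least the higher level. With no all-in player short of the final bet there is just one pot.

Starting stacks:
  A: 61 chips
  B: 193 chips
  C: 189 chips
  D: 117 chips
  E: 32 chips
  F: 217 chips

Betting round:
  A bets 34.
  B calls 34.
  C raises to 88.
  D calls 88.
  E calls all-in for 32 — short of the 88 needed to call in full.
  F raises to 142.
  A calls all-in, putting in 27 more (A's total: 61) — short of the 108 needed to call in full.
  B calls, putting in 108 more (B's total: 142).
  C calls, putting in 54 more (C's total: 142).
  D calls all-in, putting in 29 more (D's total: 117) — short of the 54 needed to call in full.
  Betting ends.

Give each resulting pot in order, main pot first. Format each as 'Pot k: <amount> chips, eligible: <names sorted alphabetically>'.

Pot 1: 192 chips, eligible: A, B, C, D, E, F
Pot 2: 145 chips, eligible: A, B, C, D, F
Pot 3: 224 chips, eligible: B, C, D, F
Pot 4: 75 chips, eligible: B, C, F

Derivation:
Contributions: A=61, B=142, C=142, D=117, E=32, F=142
Pot levels (distinct totals of non-folded players): 32, 61, 117, 142
Layer 1-32: 32 each from A, B, C, D, E, F = 32*6 = 192 chips; eligible A, B, C, D, E, F
Layer 33-61: 29 each from A, B, C, D, F = 29*5 = 145 chips; eligible A, B, C, D, F
Layer 62-117: 56 each from B, C, D, F = 56*4 = 224 chips; eligible B, C, D, F
Layer 118-142: 25 each from B, C, F = 25*3 = 75 chips; eligible B, C, F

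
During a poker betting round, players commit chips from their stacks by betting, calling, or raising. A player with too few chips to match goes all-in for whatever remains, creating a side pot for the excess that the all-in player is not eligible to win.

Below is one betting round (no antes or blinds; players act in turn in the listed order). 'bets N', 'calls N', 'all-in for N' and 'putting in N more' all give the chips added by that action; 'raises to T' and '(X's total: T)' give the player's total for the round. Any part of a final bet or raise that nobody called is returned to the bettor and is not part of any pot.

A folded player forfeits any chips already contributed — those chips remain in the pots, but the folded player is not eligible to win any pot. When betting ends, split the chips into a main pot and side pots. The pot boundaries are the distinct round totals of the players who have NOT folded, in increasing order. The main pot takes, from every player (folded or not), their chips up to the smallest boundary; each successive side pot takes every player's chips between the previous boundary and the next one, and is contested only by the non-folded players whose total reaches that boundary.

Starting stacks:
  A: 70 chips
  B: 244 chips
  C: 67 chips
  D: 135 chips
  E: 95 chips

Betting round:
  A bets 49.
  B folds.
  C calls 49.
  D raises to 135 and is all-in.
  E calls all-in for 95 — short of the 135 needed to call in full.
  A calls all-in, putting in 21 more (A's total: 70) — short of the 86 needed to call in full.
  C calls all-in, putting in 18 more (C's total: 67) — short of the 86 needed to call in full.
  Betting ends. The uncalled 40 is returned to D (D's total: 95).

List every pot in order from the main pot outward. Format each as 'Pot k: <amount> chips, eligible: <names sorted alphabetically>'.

Pot 1: 268 chips, eligible: A, C, D, E
Pot 2: 9 chips, eligible: A, D, E
Pot 3: 50 chips, eligible: D, E

Derivation:
Contributions (after 40 returned to D): A=70, C=67, D=95, E=95
Folded: B
Pot levels (distinct totals of non-folded players): 67, 70, 95
Layer 1-67: 67 each from A, C, D, E = 67*4 = 268 chips; eligible A, C, D, E
Layer 68-70: 3 each from A, D, E = 3*3 = 9 chips; eligible A, D, E
Layer 71-95: 25 each from D, E = 25*2 = 50 chips; eligible D, E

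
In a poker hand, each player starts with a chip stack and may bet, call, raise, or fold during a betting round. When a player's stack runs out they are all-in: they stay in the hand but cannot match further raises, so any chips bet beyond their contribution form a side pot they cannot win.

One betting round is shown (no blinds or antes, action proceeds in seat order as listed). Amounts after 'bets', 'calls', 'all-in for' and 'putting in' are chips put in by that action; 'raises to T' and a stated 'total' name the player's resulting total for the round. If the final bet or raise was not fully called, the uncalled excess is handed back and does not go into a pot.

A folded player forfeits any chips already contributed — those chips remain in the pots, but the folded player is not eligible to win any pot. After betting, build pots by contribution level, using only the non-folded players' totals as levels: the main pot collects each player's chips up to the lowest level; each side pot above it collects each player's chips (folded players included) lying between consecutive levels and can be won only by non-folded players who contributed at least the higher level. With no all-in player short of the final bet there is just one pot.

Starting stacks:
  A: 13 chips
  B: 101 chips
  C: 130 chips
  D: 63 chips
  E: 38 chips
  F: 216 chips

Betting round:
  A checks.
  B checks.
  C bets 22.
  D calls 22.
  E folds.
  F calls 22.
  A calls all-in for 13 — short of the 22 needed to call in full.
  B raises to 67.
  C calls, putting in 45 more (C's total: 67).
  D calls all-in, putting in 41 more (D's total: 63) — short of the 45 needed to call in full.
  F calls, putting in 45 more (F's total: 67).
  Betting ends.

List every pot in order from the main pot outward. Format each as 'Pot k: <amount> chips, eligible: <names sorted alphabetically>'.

Contributions: A=13, B=67, C=67, D=63, F=67
Folded: E
Pot levels (distinct totals of non-folded players): 13, 63, 67
Layer 1-13: 13 each from A, B, C, D, F = 13*5 = 65 chips; eligible A, B, C, D, F
Layer 14-63: 50 each from B, C, D, F = 50*4 = 200 chips; eligible B, C, D, F
Layer 64-67: 4 each from B, C, F = 4*3 = 12 chips; eligible B, C, F

Pot 1: 65 chips, eligible: A, B, C, D, F
Pot 2: 200 chips, eligible: B, C, D, F
Pot 3: 12 chips, eligible: B, C, F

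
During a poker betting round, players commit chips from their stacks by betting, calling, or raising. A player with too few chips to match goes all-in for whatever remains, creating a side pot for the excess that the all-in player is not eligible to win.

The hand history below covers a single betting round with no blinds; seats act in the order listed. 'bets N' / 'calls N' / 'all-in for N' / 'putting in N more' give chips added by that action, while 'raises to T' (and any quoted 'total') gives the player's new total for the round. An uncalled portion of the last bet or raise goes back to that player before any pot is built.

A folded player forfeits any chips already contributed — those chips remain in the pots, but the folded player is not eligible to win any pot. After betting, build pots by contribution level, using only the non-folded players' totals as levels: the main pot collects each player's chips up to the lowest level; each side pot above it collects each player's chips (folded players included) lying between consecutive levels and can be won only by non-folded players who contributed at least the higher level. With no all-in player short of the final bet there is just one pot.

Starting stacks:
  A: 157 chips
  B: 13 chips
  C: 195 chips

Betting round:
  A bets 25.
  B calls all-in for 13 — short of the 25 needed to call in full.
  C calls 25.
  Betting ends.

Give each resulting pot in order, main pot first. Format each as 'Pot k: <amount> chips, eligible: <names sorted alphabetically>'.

Contributions: A=25, B=13, C=25
Pot levels (distinct totals of non-folded players): 13, 25
Layer 1-13: 13 each from A, B, C = 13*3 = 39 chips; eligible A, B, C
Layer 14-25: 12 each from A, C = 12*2 = 24 chips; eligible A, C

Pot 1: 39 chips, eligible: A, B, C
Pot 2: 24 chips, eligible: A, C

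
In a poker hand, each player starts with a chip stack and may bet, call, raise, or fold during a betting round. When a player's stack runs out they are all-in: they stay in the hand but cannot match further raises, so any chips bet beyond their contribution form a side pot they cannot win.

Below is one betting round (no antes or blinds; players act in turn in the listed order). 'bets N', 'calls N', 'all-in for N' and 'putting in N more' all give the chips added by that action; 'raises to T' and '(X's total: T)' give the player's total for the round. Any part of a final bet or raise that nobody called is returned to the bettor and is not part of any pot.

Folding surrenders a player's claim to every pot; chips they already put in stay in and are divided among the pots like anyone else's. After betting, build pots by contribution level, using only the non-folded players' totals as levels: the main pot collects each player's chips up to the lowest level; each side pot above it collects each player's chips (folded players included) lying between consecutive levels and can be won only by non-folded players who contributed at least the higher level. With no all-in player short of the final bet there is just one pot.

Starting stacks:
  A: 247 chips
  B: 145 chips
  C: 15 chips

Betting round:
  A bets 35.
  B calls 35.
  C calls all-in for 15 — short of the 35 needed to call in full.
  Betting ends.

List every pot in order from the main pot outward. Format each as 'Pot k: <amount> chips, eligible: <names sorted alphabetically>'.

Pot 1: 45 chips, eligible: A, B, C
Pot 2: 40 chips, eligible: A, B

Derivation:
Contributions: A=35, B=35, C=15
Pot levels (distinct totals of non-folded players): 15, 35
Layer 1-15: 15 each from A, B, C = 15*3 = 45 chips; eligible A, B, C
Layer 16-35: 20 each from A, B = 20*2 = 40 chips; eligible A, B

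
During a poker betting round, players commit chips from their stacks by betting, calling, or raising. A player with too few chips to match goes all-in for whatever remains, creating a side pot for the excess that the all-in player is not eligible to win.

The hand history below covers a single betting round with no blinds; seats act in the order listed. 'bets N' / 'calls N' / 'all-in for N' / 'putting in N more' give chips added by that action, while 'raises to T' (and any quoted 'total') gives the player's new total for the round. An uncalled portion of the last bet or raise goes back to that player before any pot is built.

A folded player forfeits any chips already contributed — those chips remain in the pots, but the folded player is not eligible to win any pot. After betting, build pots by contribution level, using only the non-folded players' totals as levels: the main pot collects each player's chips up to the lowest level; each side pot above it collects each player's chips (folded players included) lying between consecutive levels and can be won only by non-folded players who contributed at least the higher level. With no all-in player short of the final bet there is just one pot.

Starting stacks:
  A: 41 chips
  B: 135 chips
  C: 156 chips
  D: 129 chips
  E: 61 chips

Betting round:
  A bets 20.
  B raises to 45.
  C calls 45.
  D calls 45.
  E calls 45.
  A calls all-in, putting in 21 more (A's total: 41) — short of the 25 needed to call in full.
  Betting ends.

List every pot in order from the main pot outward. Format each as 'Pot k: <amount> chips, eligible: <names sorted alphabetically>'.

Pot 1: 205 chips, eligible: A, B, C, D, E
Pot 2: 16 chips, eligible: B, C, D, E

Derivation:
Contributions: A=41, B=45, C=45, D=45, E=45
Pot levels (distinct totals of non-folded players): 41, 45
Layer 1-41: 41 each from A, B, C, D, E = 41*5 = 205 chips; eligible A, B, C, D, E
Layer 42-45: 4 each from B, C, D, E = 4*4 = 16 chips; eligible B, C, D, E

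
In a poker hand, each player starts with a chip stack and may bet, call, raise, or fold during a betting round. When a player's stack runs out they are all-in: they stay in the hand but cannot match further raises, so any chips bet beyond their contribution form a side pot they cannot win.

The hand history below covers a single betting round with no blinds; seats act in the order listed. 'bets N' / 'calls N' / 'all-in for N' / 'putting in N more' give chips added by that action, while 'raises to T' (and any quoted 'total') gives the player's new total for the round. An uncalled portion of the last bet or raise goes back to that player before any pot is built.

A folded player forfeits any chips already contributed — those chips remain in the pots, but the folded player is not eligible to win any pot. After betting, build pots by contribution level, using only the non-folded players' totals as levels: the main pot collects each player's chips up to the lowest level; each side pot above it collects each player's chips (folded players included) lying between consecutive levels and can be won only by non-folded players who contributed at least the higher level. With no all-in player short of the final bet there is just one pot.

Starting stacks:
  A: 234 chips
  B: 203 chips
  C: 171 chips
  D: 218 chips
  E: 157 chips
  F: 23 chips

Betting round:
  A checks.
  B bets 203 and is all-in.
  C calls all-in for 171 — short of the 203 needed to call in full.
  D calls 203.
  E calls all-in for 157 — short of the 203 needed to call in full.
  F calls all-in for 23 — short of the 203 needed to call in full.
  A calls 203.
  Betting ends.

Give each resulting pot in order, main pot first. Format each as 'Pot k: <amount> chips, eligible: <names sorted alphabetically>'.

Contributions: A=203, B=203, C=171, D=203, E=157, F=23
Pot levels (distinct totals of non-folded players): 23, 157, 171, 203
Layer 1-23: 23 each from A, B, C, D, E, F = 23*6 = 138 chips; eligible A, B, C, D, E, F
Layer 24-157: 134 each from A, B, C, D, E = 134*5 = 670 chips; eligible A, B, C, D, E
Layer 158-171: 14 each from A, B, C, D = 14*4 = 56 chips; eligible A, B, C, D
Layer 172-203: 32 each from A, B, D = 32*3 = 96 chips; eligible A, B, D

Pot 1: 138 chips, eligible: A, B, C, D, E, F
Pot 2: 670 chips, eligible: A, B, C, D, E
Pot 3: 56 chips, eligible: A, B, C, D
Pot 4: 96 chips, eligible: A, B, D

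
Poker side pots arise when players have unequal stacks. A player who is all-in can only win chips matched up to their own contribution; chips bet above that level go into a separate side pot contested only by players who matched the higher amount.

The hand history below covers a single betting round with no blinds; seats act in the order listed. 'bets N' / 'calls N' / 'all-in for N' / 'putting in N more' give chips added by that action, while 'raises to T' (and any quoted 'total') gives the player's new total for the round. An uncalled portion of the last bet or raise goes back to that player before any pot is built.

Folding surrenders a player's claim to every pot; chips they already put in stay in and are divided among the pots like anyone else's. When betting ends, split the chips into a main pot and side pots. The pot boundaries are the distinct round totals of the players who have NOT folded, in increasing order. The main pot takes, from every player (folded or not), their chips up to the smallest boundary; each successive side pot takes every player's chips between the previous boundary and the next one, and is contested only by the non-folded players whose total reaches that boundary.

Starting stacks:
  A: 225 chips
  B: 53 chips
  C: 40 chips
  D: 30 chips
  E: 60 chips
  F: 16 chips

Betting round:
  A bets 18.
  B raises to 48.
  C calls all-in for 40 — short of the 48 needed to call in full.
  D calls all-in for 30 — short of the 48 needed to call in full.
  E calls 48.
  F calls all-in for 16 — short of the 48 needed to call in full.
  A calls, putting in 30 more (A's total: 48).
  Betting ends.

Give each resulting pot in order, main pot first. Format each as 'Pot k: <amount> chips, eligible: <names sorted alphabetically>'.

Contributions: A=48, B=48, C=40, D=30, E=48, F=16
Pot levels (distinct totals of non-folded players): 16, 30, 40, 48
Layer 1-16: 16 each from A, B, C, D, E, F = 16*6 = 96 chips; eligible A, B, C, D, E, F
Layer 17-30: 14 each from A, B, C, D, E = 14*5 = 70 chips; eligible A, B, C, D, E
Layer 31-40: 10 each from A, B, C, E = 10*4 = 40 chips; eligible A, B, C, E
Layer 41-48: 8 each from A, B, E = 8*3 = 24 chips; eligible A, B, E

Pot 1: 96 chips, eligible: A, B, C, D, E, F
Pot 2: 70 chips, eligible: A, B, C, D, E
Pot 3: 40 chips, eligible: A, B, C, E
Pot 4: 24 chips, eligible: A, B, E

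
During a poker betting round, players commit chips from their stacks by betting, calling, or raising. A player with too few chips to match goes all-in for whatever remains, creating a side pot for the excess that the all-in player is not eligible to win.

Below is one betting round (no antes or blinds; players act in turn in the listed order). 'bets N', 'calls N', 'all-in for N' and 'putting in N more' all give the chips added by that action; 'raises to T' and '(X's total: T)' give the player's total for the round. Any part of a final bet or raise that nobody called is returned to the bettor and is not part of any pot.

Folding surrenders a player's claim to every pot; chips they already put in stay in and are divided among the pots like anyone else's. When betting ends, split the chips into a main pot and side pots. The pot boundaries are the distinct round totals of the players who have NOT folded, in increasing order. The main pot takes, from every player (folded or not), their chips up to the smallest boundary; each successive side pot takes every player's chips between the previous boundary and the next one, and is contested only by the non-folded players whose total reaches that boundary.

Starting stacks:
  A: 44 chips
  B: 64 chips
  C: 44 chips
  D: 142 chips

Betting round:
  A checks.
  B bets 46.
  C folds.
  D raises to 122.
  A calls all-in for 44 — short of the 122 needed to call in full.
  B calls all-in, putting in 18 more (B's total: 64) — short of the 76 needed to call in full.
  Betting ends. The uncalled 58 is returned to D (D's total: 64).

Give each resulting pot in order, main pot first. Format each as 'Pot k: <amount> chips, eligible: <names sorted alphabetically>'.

Contributions (after 58 returned to D): A=44, B=64, D=64
Folded: C
Pot levels (distinct totals of non-folded players): 44, 64
Layer 1-44: 44 each from A, B, D = 44*3 = 132 chips; eligible A, B, D
Layer 45-64: 20 each from B, D = 20*2 = 40 chips; eligible B, D

Pot 1: 132 chips, eligible: A, B, D
Pot 2: 40 chips, eligible: B, D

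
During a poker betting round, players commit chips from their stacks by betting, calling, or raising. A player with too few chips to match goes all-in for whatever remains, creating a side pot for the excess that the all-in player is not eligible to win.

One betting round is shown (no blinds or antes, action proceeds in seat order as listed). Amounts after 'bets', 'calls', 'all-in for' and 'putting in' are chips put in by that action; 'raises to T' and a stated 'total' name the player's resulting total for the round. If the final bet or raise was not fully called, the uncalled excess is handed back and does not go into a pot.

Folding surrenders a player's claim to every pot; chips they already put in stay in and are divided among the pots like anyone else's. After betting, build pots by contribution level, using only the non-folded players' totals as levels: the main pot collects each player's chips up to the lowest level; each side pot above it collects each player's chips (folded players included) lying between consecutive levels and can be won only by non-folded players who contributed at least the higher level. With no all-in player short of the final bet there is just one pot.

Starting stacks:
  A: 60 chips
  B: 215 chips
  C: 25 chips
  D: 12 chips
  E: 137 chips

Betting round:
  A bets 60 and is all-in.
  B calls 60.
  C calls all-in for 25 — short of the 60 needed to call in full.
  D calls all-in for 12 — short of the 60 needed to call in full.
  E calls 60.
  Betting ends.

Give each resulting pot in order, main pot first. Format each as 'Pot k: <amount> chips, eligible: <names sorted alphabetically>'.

Contributions: A=60, B=60, C=25, D=12, E=60
Pot levels (distinct totals of non-folded players): 12, 25, 60
Layer 1-12: 12 each from A, B, C, D, E = 12*5 = 60 chips; eligible A, B, C, D, E
Layer 13-25: 13 each from A, B, C, E = 13*4 = 52 chips; eligible A, B, C, E
Layer 26-60: 35 each from A, B, E = 35*3 = 105 chips; eligible A, B, E

Pot 1: 60 chips, eligible: A, B, C, D, E
Pot 2: 52 chips, eligible: A, B, C, E
Pot 3: 105 chips, eligible: A, B, E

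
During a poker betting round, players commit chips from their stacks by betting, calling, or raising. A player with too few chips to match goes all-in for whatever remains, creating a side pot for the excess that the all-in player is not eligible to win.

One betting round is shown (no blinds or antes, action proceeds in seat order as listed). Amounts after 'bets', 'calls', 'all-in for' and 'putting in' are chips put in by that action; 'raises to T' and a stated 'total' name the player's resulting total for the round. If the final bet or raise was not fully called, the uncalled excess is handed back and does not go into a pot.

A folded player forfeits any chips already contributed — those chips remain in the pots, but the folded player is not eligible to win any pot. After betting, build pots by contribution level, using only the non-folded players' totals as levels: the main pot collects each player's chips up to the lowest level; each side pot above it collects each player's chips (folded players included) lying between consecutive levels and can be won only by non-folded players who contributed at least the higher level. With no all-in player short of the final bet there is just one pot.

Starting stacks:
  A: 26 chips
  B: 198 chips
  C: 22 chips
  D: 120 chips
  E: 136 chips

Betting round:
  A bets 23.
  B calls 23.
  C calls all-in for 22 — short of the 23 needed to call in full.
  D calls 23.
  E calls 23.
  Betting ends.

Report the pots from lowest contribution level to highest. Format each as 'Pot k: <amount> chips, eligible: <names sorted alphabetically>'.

Pot 1: 110 chips, eligible: A, B, C, D, E
Pot 2: 4 chips, eligible: A, B, D, E

Derivation:
Contributions: A=23, B=23, C=22, D=23, E=23
Pot levels (distinct totals of non-folded players): 22, 23
Layer 1-22: 22 each from A, B, C, D, E = 22*5 = 110 chips; eligible A, B, C, D, E
Layer 23-23: 1 each from A, B, D, E = 1*4 = 4 chips; eligible A, B, D, E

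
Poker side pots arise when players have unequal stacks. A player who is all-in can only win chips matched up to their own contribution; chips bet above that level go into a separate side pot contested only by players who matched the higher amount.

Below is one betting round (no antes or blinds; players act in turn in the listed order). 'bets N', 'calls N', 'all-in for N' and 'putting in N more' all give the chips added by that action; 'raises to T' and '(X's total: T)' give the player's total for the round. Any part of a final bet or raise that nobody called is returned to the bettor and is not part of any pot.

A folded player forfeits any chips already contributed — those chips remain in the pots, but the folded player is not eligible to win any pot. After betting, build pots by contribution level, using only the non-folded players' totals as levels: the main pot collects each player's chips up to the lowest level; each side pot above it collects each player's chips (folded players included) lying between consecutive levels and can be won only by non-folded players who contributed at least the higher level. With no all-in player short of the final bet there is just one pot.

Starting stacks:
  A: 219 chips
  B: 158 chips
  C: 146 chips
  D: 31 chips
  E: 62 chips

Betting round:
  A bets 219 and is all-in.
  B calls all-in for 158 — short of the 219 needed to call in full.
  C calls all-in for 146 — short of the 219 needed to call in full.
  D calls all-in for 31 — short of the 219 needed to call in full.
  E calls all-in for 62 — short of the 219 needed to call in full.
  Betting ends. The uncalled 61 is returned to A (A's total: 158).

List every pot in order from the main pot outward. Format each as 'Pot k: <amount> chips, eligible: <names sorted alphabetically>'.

Pot 1: 155 chips, eligible: A, B, C, D, E
Pot 2: 124 chips, eligible: A, B, C, E
Pot 3: 252 chips, eligible: A, B, C
Pot 4: 24 chips, eligible: A, B

Derivation:
Contributions (after 61 returned to A): A=158, B=158, C=146, D=31, E=62
Pot levels (distinct totals of non-folded players): 31, 62, 146, 158
Layer 1-31: 31 each from A, B, C, D, E = 31*5 = 155 chips; eligible A, B, C, D, E
Layer 32-62: 31 each from A, B, C, E = 31*4 = 124 chips; eligible A, B, C, E
Layer 63-146: 84 each from A, B, C = 84*3 = 252 chips; eligible A, B, C
Layer 147-158: 12 each from A, B = 12*2 = 24 chips; eligible A, B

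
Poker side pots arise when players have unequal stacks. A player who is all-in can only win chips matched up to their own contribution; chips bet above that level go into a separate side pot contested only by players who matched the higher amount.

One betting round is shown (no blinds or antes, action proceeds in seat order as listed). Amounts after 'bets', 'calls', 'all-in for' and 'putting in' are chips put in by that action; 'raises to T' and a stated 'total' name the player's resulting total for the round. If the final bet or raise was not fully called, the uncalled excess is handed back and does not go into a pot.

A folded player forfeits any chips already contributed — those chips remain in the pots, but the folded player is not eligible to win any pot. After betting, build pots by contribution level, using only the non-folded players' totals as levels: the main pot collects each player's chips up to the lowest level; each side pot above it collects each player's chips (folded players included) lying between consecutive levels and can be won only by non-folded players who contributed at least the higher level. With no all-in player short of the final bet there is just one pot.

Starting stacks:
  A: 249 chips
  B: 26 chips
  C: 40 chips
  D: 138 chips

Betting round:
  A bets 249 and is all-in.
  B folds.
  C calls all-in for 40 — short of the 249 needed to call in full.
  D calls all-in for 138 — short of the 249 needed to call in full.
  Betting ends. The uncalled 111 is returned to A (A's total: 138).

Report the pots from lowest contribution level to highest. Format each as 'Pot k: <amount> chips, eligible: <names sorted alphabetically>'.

Pot 1: 120 chips, eligible: A, C, D
Pot 2: 196 chips, eligible: A, D

Derivation:
Contributions (after 111 returned to A): A=138, C=40, D=138
Folded: B
Pot levels (distinct totals of non-folded players): 40, 138
Layer 1-40: 40 each from A, C, D = 40*3 = 120 chips; eligible A, C, D
Layer 41-138: 98 each from A, D = 98*2 = 196 chips; eligible A, D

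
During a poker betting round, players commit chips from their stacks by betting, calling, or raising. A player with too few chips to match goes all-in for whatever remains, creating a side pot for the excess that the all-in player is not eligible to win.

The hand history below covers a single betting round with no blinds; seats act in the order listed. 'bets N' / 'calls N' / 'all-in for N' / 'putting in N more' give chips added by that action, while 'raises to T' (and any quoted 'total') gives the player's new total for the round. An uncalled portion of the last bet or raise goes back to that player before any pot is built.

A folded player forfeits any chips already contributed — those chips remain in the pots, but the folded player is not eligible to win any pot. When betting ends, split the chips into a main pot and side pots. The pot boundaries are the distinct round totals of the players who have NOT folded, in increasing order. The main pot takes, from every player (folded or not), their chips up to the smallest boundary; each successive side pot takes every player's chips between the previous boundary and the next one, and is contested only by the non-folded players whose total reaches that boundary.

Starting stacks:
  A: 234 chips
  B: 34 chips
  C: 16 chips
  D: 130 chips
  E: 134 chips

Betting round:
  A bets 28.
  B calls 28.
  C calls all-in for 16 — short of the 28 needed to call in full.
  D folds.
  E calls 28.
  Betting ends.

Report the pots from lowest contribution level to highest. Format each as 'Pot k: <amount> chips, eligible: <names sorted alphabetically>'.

Contributions: A=28, B=28, C=16, E=28
Folded: D
Pot levels (distinct totals of non-folded players): 16, 28
Layer 1-16: 16 each from A, B, C, E = 16*4 = 64 chips; eligible A, B, C, E
Layer 17-28: 12 each from A, B, E = 12*3 = 36 chips; eligible A, B, E

Pot 1: 64 chips, eligible: A, B, C, E
Pot 2: 36 chips, eligible: A, B, E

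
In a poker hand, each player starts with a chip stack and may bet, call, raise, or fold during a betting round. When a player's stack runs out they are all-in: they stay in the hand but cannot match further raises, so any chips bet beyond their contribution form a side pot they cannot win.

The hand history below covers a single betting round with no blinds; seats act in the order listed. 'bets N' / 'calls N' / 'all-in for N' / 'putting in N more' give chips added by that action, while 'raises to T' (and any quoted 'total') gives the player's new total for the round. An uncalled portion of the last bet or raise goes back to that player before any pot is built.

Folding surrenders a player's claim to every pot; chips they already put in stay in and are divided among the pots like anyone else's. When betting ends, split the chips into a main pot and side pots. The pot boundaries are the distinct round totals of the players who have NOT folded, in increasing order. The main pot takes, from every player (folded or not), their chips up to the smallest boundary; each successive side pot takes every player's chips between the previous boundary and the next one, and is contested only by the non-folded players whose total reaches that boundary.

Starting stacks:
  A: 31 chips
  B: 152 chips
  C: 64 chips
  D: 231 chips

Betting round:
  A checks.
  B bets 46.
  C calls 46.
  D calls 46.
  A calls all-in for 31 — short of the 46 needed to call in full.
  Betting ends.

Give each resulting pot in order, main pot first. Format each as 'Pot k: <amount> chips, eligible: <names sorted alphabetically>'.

Pot 1: 124 chips, eligible: A, B, C, D
Pot 2: 45 chips, eligible: B, C, D

Derivation:
Contributions: A=31, B=46, C=46, D=46
Pot levels (distinct totals of non-folded players): 31, 46
Layer 1-31: 31 each from A, B, C, D = 31*4 = 124 chips; eligible A, B, C, D
Layer 32-46: 15 each from B, C, D = 15*3 = 45 chips; eligible B, C, D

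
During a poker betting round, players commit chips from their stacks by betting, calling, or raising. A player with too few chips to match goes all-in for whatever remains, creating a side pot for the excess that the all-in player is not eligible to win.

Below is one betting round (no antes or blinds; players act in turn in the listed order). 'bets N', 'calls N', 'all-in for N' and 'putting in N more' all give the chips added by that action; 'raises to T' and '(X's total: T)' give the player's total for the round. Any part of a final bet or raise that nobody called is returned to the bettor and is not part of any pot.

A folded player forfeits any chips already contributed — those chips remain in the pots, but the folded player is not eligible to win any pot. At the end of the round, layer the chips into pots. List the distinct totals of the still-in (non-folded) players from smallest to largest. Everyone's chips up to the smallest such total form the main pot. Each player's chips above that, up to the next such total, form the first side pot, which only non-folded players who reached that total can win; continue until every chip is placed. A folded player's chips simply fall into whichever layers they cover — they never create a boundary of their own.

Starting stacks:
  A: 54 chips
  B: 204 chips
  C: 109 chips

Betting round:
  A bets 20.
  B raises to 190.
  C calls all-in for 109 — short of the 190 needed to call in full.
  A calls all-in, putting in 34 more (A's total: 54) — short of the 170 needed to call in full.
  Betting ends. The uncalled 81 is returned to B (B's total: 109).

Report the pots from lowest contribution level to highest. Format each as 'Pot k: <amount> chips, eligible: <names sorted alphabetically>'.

Contributions (after 81 returned to B): A=54, B=109, C=109
Pot levels (distinct totals of non-folded players): 54, 109
Layer 1-54: 54 each from A, B, C = 54*3 = 162 chips; eligible A, B, C
Layer 55-109: 55 each from B, C = 55*2 = 110 chips; eligible B, C

Pot 1: 162 chips, eligible: A, B, C
Pot 2: 110 chips, eligible: B, C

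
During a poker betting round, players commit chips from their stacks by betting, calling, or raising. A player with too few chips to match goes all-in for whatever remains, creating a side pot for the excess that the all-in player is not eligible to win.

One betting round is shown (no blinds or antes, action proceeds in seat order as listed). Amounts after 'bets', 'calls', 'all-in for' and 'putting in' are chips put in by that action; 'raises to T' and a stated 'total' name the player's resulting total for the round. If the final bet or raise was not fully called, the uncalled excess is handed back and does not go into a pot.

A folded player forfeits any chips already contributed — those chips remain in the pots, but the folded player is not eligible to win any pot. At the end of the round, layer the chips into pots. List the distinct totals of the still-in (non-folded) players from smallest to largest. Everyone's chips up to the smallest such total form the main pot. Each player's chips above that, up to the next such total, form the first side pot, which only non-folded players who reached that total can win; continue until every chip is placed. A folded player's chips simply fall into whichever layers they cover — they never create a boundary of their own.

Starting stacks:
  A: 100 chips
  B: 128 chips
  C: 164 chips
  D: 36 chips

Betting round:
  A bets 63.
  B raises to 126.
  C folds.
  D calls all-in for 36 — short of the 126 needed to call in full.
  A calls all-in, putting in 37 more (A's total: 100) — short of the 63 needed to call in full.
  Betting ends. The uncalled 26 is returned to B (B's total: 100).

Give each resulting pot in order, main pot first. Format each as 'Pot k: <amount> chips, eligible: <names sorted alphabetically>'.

Contributions (after 26 returned to B): A=100, B=100, D=36
Folded: C
Pot levels (distinct totals of non-folded players): 36, 100
Layer 1-36: 36 each from A, B, D = 36*3 = 108 chips; eligible A, B, D
Layer 37-100: 64 each from A, B = 64*2 = 128 chips; eligible A, B

Pot 1: 108 chips, eligible: A, B, D
Pot 2: 128 chips, eligible: A, B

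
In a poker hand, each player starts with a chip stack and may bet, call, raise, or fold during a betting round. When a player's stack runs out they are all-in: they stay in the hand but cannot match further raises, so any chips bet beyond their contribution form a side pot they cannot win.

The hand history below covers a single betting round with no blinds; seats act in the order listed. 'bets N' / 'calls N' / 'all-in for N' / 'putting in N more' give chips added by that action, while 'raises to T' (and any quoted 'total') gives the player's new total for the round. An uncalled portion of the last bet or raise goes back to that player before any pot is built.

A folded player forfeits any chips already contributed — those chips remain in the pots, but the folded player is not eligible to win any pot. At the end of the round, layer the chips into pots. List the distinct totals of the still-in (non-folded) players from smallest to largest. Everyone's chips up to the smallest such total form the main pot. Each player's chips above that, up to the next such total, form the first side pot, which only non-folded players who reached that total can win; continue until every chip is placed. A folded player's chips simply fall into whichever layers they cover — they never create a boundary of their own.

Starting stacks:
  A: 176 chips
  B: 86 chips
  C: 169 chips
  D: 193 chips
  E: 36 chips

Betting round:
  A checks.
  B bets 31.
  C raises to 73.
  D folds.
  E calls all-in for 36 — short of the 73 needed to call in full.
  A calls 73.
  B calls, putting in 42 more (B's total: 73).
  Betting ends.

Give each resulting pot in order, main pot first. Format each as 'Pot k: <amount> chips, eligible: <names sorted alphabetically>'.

Contributions: A=73, B=73, C=73, E=36
Folded: D
Pot levels (distinct totals of non-folded players): 36, 73
Layer 1-36: 36 each from A, B, C, E = 36*4 = 144 chips; eligible A, B, C, E
Layer 37-73: 37 each from A, B, C = 37*3 = 111 chips; eligible A, B, C

Pot 1: 144 chips, eligible: A, B, C, E
Pot 2: 111 chips, eligible: A, B, C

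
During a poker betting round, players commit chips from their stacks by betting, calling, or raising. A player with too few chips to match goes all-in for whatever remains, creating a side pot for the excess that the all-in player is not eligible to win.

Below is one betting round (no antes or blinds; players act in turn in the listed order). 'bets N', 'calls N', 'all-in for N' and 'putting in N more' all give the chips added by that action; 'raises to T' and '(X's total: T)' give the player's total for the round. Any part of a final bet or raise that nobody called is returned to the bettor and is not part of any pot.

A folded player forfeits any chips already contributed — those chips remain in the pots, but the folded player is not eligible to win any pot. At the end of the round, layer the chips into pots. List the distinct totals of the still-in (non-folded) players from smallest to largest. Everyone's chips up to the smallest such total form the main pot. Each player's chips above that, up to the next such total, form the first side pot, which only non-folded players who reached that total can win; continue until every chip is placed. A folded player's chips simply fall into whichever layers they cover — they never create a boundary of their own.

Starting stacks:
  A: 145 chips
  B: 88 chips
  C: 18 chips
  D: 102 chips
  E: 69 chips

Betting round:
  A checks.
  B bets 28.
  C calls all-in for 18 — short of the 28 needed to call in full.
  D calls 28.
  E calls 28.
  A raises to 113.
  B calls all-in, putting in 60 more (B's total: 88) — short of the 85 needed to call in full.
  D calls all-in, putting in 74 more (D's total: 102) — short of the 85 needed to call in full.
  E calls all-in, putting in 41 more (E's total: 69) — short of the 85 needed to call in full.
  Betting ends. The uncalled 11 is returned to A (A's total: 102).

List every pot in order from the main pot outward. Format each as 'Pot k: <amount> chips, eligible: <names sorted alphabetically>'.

Contributions (after 11 returned to A): A=102, B=88, C=18, D=102, E=69
Pot levels (distinct totals of non-folded players): 18, 69, 88, 102
Layer 1-18: 18 each from A, B, C, D, E = 18*5 = 90 chips; eligible A, B, C, D, E
Layer 19-69: 51 each from A, B, D, E = 51*4 = 204 chips; eligible A, B, D, E
Layer 70-88: 19 each from A, B, D = 19*3 = 57 chips; eligible A, B, D
Layer 89-102: 14 each from A, D = 14*2 = 28 chips; eligible A, D

Pot 1: 90 chips, eligible: A, B, C, D, E
Pot 2: 204 chips, eligible: A, B, D, E
Pot 3: 57 chips, eligible: A, B, D
Pot 4: 28 chips, eligible: A, D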